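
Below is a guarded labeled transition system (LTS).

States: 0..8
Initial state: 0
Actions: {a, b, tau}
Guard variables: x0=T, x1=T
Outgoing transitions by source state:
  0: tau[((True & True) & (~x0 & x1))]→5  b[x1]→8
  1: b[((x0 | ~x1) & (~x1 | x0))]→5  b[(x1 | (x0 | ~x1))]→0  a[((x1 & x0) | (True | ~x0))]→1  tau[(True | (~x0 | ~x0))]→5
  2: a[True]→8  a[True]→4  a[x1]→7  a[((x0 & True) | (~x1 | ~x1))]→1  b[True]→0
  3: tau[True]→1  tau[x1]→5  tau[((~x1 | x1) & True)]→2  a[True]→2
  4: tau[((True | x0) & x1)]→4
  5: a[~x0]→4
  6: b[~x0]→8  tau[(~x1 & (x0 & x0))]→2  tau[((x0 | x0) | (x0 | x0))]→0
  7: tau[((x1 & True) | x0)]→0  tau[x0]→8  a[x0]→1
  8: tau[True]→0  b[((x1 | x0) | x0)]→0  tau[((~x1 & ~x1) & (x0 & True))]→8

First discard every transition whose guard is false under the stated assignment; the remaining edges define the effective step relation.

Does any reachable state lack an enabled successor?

Reach set: {0,8}
  0: b→8  [1 exit(s)]
  8: b→0  tau→0  [2 exit(s)]

Answer: DEADLOCK-FREE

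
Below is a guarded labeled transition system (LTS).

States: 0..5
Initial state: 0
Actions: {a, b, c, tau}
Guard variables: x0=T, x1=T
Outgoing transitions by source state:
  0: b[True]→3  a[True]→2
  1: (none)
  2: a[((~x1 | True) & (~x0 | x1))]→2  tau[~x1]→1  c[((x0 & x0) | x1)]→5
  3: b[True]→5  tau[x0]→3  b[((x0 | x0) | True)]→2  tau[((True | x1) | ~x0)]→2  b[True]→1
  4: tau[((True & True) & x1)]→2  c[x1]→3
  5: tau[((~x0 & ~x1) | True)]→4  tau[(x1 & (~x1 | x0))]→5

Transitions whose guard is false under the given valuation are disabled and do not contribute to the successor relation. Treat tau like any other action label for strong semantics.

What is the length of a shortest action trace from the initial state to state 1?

Breadth-first toward 1:
  Layer 0: {0}
  Layer 1: {2,3}
  Layer 2: {1,5}
depth(1)=2, e.g. b·b

Answer: 2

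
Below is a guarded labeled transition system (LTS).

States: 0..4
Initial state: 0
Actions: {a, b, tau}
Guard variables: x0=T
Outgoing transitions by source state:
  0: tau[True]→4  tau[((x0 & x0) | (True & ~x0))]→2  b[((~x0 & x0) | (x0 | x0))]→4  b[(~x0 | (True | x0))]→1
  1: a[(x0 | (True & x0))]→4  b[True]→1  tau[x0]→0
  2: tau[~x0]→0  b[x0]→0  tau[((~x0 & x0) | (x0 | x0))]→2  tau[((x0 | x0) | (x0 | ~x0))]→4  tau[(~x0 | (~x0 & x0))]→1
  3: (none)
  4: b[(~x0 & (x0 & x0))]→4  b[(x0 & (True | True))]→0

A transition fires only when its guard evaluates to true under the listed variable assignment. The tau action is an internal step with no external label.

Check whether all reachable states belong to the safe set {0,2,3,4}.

Safe = {0,2,3,4}
Reachable = {0,1,2,4}
  0: safe
  1: ✗ unsafe
  2: safe
  4: safe
reach 1 via b — violates

Answer: INVARIANT VIOLATED at state 1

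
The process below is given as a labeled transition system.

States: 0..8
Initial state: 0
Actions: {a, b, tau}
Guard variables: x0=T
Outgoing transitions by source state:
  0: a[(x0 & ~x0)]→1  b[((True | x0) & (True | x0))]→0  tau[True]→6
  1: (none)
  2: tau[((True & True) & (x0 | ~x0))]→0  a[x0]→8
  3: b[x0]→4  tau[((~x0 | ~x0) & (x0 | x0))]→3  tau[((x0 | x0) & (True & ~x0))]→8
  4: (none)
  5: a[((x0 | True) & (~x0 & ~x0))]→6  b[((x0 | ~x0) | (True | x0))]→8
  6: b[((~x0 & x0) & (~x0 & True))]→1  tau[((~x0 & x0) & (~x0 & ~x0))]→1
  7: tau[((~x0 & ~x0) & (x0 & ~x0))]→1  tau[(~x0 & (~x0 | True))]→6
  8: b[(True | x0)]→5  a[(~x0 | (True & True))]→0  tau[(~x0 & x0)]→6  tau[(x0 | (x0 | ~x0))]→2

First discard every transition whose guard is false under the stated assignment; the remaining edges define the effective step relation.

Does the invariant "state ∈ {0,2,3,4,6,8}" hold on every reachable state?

Answer: INVARIANT HOLDS

Trace:
Safe = {0,2,3,4,6,8}
Reachable = {0,6}
  0: ok
  6: ok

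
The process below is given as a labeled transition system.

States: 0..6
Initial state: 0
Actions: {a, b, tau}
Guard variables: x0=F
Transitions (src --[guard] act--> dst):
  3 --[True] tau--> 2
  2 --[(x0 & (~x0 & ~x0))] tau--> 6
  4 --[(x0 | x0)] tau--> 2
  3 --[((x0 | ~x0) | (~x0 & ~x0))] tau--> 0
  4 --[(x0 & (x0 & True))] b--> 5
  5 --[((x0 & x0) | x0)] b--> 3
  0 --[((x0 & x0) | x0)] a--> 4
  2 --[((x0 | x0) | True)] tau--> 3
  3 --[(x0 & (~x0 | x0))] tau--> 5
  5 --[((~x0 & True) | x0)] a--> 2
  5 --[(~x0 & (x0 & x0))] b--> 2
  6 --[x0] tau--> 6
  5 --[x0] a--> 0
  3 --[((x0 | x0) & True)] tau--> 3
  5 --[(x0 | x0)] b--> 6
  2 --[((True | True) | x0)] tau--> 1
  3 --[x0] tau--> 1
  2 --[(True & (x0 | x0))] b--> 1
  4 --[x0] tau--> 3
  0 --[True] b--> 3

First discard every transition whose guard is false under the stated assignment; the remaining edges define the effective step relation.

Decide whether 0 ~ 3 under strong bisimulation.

Compute ~ classes (split until stable):
  P[0] = {{0,1,2,3,4,5,6}}
  P[1] = {{0},{1,4,6},{2,3},{5}}
  P[2] = {{0},{1,4,6},{2},{3},{5}}
stable after 3 split(s): 5 block(s)
class of 0: {0}; class of 3: {3}

Answer: NOT BISIMILAR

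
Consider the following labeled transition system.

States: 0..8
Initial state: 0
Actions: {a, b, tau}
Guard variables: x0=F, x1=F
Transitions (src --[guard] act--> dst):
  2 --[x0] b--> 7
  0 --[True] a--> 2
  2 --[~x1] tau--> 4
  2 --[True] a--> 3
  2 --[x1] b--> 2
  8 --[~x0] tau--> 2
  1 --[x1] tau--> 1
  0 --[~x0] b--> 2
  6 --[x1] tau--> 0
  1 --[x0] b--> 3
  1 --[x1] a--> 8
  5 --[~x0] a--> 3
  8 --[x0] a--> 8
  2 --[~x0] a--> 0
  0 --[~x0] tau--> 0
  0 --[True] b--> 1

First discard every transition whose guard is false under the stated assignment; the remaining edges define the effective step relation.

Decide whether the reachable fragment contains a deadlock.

R = {0,1,2,3,4}
  0: a→2  b→1  b→2  tau→0  [deg 4]
  1: ∅  [STUCK]
  2: a→0  a→3  tau→4  [deg 3]
  3: ∅  [STUCK]
  4: ∅  [STUCK]
witness 1: b

Answer: DEADLOCK at state 1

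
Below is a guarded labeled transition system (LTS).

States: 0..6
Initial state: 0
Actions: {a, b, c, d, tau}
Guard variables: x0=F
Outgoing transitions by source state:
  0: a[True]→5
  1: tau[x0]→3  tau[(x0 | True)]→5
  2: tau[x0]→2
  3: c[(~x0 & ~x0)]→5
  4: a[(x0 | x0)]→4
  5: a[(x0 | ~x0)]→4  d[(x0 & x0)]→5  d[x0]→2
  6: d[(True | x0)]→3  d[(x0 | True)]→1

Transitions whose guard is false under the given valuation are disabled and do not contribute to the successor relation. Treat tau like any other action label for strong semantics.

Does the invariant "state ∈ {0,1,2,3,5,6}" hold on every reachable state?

Answer: INVARIANT VIOLATED at state 4

Trace:
Allowed set {0,1,2,3,5,6}
Reachable = {0,4,5}
  0: ✓
  4: outside
  5: ✓
reach 4 via a·a — violates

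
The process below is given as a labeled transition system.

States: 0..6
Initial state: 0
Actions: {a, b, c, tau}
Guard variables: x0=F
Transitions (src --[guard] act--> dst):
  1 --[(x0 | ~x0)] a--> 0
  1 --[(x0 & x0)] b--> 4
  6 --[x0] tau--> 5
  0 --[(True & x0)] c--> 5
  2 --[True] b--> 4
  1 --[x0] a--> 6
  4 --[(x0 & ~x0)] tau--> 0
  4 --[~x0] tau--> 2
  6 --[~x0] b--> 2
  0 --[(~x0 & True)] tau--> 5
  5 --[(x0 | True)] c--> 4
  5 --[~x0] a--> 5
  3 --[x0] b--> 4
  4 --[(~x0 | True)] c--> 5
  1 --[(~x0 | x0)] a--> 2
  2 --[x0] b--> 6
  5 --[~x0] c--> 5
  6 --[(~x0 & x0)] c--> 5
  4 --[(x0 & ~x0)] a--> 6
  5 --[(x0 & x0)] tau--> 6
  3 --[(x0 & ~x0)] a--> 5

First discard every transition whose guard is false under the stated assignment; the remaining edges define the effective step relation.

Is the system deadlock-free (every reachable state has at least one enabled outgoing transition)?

Reachable = {0,2,4,5}
  0: tau→5  [1 exit(s)]
  2: b→4  [1 exit(s)]
  4: c→5  tau→2  [2 exit(s)]
  5: a→5  c→4  c→5  [3 exit(s)]

Answer: DEADLOCK-FREE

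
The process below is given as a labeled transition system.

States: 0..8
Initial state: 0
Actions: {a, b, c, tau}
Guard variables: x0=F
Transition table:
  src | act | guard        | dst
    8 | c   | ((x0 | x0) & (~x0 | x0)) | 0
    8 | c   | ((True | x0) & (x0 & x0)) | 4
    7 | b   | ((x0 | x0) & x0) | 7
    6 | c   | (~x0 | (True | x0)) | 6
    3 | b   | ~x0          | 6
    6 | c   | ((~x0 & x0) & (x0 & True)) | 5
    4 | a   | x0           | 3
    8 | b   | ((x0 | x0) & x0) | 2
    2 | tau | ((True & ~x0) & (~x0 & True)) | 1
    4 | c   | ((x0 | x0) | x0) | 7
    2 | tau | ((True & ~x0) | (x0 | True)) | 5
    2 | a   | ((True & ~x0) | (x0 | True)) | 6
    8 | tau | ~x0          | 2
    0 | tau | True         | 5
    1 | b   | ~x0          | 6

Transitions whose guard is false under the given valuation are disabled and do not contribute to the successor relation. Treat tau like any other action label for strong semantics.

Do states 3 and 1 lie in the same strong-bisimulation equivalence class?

Answer: BISIMILAR

Trace:
Refine partition for ~:
  P[0] = {{0,1,2,3,4,5,6,7,8}}
  P[1] = {{0,8},{1,3},{2},{4,5,7},{6}}
  P[2] = {{0},{1,3},{2},{4,5,7},{6},{8}}
stable after 3 split(s): 6 block(s)
[3]={1,3}  [1]={1,3}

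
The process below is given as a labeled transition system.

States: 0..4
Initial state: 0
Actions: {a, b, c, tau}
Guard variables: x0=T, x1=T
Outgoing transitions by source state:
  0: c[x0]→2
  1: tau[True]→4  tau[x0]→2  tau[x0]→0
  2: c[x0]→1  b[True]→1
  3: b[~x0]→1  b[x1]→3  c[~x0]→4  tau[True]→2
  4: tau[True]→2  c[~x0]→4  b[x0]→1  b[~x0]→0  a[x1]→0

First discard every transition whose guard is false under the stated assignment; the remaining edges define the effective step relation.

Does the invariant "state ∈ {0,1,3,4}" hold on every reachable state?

Answer: INVARIANT VIOLATED at state 2

Trace:
Safe = {0,1,3,4}
Reachable = {0,1,2,4}
  0: ok
  1: ok
  2: ✗ unsafe
  4: ok
witness against invariant: c → 2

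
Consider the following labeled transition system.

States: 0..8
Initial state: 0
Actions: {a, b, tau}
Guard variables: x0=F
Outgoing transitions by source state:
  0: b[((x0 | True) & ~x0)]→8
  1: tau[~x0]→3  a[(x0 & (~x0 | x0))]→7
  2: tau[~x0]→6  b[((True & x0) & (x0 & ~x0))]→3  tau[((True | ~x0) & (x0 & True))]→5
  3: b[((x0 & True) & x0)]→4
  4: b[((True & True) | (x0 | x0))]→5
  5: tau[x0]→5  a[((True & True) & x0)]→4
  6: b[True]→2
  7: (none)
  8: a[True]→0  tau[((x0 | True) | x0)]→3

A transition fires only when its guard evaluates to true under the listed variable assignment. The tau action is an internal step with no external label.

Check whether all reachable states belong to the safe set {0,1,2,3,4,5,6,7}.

Inv-set: {0,1,2,3,4,5,6,7}
R = {0,3,8}
  0: ok
  3: ok
  8: ✗ unsafe
witness against invariant: b → 8

Answer: INVARIANT VIOLATED at state 8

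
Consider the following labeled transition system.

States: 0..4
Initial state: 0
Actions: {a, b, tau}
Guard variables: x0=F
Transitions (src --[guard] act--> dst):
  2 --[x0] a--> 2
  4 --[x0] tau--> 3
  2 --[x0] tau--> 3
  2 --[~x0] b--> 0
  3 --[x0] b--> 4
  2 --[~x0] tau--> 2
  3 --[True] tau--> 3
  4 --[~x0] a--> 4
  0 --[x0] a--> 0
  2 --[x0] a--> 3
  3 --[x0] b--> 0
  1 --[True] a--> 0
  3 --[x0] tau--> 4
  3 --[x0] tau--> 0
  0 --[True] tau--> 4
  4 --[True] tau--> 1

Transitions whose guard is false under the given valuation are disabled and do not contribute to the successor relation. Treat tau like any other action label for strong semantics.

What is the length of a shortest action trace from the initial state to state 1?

BFS to 1:
  L0 = {0}
  L1 = {4}
  L2 = {1}
1 enters at depth 2; path tau·tau

Answer: 2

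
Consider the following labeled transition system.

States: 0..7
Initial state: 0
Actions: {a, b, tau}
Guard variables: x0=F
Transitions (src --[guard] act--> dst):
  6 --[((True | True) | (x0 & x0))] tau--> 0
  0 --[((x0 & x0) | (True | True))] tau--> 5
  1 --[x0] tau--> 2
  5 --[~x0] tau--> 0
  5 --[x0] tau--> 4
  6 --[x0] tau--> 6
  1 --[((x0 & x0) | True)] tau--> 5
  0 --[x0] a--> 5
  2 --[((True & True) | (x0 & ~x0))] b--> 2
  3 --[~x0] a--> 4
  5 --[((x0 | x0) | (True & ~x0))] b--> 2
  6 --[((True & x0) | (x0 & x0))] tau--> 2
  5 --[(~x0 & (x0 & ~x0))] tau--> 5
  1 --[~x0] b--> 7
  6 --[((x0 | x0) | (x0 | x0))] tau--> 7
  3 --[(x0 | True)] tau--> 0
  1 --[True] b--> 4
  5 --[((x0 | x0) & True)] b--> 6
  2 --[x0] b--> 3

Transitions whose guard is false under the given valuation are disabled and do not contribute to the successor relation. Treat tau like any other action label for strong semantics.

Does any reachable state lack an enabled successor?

Answer: DEADLOCK-FREE

Trace:
Reach set: {0,2,5}
  0: tau→5  [1 out]
  2: b→2  [1 out]
  5: b→2  tau→0  [2 out]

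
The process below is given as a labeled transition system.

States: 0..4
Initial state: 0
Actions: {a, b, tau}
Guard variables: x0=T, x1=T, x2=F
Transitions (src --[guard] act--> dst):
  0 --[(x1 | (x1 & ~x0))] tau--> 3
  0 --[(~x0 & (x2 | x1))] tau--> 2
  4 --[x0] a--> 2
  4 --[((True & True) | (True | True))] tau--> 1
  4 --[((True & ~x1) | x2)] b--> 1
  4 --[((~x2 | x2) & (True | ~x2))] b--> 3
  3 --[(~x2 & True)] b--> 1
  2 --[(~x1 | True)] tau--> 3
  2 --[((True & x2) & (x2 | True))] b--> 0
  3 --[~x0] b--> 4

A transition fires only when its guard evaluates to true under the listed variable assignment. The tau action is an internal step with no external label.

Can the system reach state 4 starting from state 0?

Answer: UNREACHABLE

Working:
6 transition(s) survive guard evaluation.
Layer 0: {0}
Layer 1: {3}  cumulative {0,3}
Layer 2: {1}  cumulative {0,1,3}
Reach set: {0,1,3}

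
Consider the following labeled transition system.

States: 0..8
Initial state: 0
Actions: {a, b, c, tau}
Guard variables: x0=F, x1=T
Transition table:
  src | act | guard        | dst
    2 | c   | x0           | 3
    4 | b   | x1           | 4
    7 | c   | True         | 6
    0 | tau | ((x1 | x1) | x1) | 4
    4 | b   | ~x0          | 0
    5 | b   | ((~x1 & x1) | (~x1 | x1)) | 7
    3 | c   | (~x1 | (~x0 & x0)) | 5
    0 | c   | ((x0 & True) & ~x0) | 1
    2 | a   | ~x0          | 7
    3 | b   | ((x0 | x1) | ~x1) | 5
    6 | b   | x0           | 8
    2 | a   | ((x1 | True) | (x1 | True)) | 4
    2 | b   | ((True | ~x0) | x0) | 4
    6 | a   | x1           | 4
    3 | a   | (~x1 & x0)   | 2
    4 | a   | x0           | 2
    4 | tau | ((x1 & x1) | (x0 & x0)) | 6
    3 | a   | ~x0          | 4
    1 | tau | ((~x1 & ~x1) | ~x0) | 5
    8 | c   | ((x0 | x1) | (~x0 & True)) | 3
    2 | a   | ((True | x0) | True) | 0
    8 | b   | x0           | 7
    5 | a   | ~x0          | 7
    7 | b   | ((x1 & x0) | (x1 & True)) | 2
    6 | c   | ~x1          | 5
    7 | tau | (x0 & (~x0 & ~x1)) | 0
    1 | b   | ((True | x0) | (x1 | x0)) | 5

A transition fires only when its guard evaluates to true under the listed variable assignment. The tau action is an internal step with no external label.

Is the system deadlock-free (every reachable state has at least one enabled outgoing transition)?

Reach set: {0,4,6}
  0: tau→4  [deg 1]
  4: b→0  b→4  tau→6  [deg 3]
  6: a→4  [deg 1]

Answer: DEADLOCK-FREE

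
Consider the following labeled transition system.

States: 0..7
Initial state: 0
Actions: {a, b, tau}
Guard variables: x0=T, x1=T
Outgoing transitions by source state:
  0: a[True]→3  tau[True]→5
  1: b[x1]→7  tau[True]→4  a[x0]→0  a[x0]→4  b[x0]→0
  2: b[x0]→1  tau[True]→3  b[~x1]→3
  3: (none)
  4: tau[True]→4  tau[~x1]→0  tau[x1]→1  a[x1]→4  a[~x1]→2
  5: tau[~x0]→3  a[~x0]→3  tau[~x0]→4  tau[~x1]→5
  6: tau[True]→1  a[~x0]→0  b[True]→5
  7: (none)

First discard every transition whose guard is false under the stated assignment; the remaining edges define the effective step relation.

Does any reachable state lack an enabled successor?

Answer: DEADLOCK at state 3

Analysis:
Reachable = {0,3,5}
  0: a→3  tau→5  [2 exit(s)]
  3: ∅  [STUCK]
  5: ∅  [STUCK]
witness 3: a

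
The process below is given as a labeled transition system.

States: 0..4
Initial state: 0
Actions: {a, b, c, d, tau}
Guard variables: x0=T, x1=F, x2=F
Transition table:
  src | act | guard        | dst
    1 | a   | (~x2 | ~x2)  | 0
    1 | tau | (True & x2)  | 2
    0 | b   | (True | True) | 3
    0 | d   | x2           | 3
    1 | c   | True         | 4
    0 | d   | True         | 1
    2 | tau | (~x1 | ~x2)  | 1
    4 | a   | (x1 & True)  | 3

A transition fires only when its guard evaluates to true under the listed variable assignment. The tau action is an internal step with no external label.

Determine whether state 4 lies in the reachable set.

After dropping false guards: 5 live edges.
depth 0: {0}
depth 1: {1,3}  now seen {0,1,3}
depth 2: {4}  now seen {0,1,3,4}
Reach set: {0,1,3,4}
witness 4: d·c

Answer: REACHABLE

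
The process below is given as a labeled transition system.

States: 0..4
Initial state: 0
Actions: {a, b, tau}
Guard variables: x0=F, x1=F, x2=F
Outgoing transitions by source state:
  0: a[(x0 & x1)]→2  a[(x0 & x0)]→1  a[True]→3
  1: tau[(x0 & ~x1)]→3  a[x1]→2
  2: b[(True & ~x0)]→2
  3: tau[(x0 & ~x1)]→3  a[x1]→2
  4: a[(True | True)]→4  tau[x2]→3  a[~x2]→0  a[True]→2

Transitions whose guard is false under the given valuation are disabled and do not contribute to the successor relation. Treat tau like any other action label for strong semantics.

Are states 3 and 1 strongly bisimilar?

Answer: BISIMILAR

Trace:
Compute ~ classes (split until stable):
  π0 = {{0,1,2,3,4}}
  π1 = {{0,4},{1,3},{2}}
  π2 = {{0},{1,3},{2},{4}}
4 equivalence class(es) (converged in 3)
class of 3: {1,3}; class of 1: {1,3}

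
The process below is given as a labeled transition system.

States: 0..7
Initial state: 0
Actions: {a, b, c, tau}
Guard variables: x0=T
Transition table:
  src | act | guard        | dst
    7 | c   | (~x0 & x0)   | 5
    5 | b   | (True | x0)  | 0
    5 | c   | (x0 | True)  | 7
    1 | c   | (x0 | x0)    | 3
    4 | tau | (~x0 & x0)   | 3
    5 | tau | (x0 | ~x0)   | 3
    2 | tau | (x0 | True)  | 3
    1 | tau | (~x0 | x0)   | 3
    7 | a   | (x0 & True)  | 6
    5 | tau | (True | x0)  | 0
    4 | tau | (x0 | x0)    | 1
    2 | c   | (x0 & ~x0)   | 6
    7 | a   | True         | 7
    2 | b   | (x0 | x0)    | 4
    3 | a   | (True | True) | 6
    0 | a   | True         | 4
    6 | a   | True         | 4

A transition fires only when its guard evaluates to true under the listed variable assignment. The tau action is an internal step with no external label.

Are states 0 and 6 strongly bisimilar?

Refine partition for ~:
  π0 = {{0,1,2,3,4,5,6,7}}
  π1 = {{0,3,6,7},{1},{2},{4},{5}}
  π2 = {{0,6},{1},{2},{3,7},{4},{5}}
  π3 = {{0,6},{1},{2},{3},{4},{5},{7}}
stable after 4 split(s): 7 block(s)
[0]={0,6}  [6]={0,6}

Answer: BISIMILAR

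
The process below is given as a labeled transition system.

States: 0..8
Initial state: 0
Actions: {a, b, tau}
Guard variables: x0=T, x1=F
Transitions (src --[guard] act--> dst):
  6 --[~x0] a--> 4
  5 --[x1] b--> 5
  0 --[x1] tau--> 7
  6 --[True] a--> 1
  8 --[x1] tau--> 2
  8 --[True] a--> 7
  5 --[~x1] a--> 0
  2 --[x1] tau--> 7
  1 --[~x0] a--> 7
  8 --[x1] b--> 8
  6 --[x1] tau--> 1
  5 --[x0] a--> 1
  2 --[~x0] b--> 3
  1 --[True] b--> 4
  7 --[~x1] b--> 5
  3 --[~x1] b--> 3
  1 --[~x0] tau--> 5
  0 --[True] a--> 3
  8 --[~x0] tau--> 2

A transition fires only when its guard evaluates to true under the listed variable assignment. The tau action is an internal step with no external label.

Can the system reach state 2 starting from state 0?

8 transition(s) survive guard evaluation.
Layer 0: {0}
Layer 1: {3}  total {0,3}
Reach set: {0,3}

Answer: UNREACHABLE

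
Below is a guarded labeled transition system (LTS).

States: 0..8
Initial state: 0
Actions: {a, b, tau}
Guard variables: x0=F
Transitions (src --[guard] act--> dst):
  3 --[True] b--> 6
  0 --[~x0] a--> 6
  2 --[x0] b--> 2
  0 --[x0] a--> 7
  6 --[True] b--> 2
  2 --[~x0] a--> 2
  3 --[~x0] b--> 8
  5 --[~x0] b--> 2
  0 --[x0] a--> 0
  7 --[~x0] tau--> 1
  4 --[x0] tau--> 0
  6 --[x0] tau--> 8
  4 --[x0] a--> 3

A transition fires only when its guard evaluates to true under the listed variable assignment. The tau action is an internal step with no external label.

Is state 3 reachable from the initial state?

Answer: UNREACHABLE

Working:
Guard filter leaves 7 enabled edge(s).
L0 = {0}
L1 = {6}  total {0,6}
L2 = {2}  total {0,2,6}
Reachable = {0,2,6}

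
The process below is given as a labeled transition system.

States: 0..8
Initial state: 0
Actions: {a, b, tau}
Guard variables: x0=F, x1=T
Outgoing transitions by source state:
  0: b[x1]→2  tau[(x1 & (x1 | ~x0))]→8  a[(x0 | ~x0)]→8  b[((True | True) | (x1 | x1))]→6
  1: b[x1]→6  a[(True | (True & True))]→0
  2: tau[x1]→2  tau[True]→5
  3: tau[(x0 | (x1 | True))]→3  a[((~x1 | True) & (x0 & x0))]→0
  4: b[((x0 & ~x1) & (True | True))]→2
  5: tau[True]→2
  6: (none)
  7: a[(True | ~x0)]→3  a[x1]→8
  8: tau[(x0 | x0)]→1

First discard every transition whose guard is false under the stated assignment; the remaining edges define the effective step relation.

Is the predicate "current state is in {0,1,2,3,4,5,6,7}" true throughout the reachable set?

Answer: INVARIANT VIOLATED at state 8

Working:
Safe = {0,1,2,3,4,5,6,7}
R = {0,2,5,6,8}
  0: safe
  2: safe
  5: safe
  6: safe
  8: VIOLATES
witness against invariant: tau → 8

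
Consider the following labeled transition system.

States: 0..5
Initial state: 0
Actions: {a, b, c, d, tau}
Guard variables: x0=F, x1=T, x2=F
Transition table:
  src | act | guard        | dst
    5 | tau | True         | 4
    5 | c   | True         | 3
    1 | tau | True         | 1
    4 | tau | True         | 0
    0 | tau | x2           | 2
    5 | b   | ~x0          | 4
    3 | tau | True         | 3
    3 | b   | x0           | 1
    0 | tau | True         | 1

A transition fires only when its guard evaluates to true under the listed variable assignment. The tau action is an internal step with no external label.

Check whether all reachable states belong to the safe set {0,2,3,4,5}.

Answer: INVARIANT VIOLATED at state 1

Working:
Allowed set {0,2,3,4,5}
R = {0,1}
  0: safe
  1: VIOLATES
reach 1 via tau — violates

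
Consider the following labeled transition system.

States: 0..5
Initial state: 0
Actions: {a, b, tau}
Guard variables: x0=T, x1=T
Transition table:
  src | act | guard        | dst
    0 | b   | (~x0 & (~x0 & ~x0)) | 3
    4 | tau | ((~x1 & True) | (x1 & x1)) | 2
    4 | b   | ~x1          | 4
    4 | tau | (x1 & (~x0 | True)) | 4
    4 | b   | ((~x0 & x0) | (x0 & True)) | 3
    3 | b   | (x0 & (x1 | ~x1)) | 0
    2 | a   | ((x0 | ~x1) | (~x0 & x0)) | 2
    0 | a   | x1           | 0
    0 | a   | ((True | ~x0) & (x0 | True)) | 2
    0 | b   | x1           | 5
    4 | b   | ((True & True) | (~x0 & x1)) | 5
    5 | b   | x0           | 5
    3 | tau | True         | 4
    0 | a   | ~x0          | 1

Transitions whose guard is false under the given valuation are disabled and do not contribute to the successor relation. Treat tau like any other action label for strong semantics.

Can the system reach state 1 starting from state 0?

Answer: UNREACHABLE

Trace:
Guard filter leaves 11 enabled edge(s).
L0 = {0}
L1 = {2,5}  cumulative {0,2,5}
Reachable = {0,2,5}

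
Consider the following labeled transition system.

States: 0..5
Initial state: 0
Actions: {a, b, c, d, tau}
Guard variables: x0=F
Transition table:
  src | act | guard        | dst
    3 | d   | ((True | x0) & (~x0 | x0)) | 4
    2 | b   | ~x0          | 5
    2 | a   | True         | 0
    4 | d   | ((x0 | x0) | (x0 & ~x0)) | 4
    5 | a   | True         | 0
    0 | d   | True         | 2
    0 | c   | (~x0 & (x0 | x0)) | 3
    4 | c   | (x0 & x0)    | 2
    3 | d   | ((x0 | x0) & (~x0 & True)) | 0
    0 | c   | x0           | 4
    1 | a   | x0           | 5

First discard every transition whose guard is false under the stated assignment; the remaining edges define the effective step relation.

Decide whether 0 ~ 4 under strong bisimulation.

Answer: NOT BISIMILAR

Working:
Compute ~ classes (split until stable):
  round 0: {{0,1,2,3,4,5}}
  round 1: {{0,3},{1,4},{2},{5}}
  round 2: {{0},{1,4},{2},{3},{5}}
Fixed point at round 3; 5 class(es).
0∈{0}, 4∈{1,4}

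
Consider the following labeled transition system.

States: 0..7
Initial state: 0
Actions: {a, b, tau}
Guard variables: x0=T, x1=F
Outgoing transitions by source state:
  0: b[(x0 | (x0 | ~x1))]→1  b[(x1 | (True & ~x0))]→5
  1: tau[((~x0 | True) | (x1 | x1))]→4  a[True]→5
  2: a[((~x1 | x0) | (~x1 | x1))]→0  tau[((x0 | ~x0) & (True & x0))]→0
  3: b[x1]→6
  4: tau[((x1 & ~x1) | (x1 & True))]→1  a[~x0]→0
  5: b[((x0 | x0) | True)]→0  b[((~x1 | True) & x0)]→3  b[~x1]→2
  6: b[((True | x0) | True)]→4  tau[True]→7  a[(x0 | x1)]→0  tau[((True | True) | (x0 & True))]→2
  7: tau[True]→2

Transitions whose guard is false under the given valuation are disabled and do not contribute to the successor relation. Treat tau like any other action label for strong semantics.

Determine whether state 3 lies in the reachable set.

Answer: REACHABLE

Trace:
Guard filter leaves 13 enabled edge(s).
Layer 0: {0}
Layer 1: {1}  now seen {0,1}
Layer 2: {4,5}  now seen {0,1,4,5}
Layer 3: {2,3}  now seen {0,1,2,3,4,5}
Reachable = {0,1,2,3,4,5}
witness 3: b·a·b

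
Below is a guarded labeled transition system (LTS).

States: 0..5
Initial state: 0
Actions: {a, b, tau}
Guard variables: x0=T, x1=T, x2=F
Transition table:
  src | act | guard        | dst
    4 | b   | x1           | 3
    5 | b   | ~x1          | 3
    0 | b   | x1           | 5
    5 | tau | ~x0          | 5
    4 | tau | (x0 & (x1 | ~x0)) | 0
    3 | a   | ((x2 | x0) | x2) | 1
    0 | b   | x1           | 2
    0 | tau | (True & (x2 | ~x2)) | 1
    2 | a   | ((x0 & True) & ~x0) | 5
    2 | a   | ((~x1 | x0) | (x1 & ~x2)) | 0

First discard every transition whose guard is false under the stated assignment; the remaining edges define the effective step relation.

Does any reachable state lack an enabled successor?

Answer: DEADLOCK at state 1

Analysis:
Reachable = {0,1,2,5}
  0: b→2  b→5  tau→1  [3 exit(s)]
  1: ∅  [deadlock]
  2: a→0  [1 exit(s)]
  5: ∅  [deadlock]
witness 1: tau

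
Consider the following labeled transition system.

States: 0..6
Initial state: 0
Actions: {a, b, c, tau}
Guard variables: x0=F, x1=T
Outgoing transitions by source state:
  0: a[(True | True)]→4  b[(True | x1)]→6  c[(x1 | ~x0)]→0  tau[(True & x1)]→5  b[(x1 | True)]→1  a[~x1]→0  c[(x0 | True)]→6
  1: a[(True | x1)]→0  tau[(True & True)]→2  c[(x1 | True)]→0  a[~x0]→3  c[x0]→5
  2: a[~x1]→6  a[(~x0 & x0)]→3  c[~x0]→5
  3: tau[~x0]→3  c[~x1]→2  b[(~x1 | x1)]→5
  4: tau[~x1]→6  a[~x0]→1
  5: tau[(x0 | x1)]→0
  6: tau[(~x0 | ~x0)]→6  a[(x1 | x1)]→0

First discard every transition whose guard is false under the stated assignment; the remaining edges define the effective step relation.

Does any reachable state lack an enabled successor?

Answer: DEADLOCK-FREE

Analysis:
R = {0,1,2,3,4,5,6}
  0: a→4  b→1  b→6  c→0  c→6  tau→5  [6 exit(s)]
  1: a→0  a→3  c→0  tau→2  [4 exit(s)]
  2: c→5  [1 exit(s)]
  3: b→5  tau→3  [2 exit(s)]
  4: a→1  [1 exit(s)]
  5: tau→0  [1 exit(s)]
  6: a→0  tau→6  [2 exit(s)]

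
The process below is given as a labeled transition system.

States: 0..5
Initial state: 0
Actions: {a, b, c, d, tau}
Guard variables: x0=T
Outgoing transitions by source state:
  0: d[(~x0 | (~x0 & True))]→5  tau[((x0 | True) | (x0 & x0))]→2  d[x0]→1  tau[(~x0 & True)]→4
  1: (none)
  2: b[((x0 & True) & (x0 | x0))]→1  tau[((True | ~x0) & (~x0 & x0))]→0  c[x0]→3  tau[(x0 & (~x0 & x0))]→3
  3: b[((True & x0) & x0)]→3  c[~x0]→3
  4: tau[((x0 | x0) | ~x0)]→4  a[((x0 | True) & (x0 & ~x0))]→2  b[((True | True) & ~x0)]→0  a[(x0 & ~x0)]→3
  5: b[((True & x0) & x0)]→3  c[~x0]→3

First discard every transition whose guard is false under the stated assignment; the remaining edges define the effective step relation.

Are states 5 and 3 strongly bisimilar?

Answer: BISIMILAR

Working:
Bisimulation quotient by refinement:
  round 0: {{0,1,2,3,4,5}}
  round 1: {{0},{1},{2},{3,5},{4}}
Fixed point at round 2; 5 class(es).
5∈{3,5}, 3∈{3,5}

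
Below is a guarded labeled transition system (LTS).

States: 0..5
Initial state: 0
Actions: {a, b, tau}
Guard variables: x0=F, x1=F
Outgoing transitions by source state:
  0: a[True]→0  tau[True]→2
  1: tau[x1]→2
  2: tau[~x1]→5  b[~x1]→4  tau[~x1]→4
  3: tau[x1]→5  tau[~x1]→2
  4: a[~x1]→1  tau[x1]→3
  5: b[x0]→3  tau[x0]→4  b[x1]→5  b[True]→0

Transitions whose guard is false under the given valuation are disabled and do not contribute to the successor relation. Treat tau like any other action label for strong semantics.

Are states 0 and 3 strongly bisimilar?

Compute ~ classes (split until stable):
  round 0: {{0,1,2,3,4,5}}
  round 1: {{0},{1},{2},{3},{4},{5}}
stable after 2 split(s): 6 block(s)
0∈{0}, 3∈{3}

Answer: NOT BISIMILAR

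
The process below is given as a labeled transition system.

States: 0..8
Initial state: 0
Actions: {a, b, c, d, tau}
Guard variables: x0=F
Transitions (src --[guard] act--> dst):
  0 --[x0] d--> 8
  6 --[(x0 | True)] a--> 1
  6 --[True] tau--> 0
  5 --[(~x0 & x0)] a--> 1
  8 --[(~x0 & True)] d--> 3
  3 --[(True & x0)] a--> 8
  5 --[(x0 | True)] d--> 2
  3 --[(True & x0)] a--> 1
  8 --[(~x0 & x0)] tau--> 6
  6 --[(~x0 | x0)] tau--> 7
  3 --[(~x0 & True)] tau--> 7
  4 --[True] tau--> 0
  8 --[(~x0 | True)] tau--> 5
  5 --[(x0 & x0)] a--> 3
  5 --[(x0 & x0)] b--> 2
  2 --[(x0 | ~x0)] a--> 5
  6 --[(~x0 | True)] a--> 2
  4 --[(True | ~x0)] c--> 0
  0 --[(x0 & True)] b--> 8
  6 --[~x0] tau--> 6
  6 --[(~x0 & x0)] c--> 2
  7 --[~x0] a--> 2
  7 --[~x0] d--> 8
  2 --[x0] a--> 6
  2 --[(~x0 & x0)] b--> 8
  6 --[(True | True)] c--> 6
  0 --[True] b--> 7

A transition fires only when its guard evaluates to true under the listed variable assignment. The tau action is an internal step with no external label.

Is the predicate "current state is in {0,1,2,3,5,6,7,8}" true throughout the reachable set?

Answer: INVARIANT HOLDS

Working:
Inv-set: {0,1,2,3,5,6,7,8}
Reachable = {0,2,3,5,7,8}
  0: ✓
  2: ✓
  3: ✓
  5: ✓
  7: ✓
  8: ✓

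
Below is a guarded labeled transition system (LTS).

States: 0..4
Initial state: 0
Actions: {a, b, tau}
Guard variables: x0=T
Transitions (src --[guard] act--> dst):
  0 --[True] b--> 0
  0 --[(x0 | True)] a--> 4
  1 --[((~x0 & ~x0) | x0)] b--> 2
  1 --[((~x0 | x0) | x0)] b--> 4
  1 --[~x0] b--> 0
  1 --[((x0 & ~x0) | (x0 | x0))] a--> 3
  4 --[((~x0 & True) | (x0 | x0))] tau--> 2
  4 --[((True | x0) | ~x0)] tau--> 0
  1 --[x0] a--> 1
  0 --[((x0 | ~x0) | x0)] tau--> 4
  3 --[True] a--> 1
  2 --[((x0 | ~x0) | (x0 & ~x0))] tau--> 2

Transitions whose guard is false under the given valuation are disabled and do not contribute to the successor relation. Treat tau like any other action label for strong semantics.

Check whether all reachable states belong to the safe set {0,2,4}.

Answer: INVARIANT HOLDS

Analysis:
Safe = {0,2,4}
R = {0,2,4}
  0: safe
  2: safe
  4: safe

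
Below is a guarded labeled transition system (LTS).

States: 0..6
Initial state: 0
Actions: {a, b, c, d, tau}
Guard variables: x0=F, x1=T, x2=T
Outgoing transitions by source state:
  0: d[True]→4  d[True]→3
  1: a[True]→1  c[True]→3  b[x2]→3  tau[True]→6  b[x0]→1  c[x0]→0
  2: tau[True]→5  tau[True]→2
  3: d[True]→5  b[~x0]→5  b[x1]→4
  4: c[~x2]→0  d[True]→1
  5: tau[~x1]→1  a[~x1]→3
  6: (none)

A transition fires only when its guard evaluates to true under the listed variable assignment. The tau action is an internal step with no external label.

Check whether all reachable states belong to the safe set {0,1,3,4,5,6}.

Answer: INVARIANT HOLDS

Analysis:
Inv-set: {0,1,3,4,5,6}
Reachable = {0,1,3,4,5,6}
  0: safe
  1: safe
  3: safe
  4: safe
  5: safe
  6: safe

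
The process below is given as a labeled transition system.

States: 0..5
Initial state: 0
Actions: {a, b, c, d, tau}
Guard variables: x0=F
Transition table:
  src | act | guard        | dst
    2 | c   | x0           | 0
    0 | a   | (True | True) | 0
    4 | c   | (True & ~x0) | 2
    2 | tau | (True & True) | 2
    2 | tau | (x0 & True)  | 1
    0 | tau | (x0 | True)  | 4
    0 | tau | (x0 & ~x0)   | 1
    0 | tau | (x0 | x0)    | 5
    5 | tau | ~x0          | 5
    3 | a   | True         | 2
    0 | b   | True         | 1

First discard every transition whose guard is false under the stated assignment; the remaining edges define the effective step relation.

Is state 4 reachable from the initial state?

Guard filter leaves 7 enabled edge(s).
depth 0: {0}
depth 1: {1,4}  now seen {0,1,4}
depth 2: {2}  now seen {0,1,2,4}
Reachable = {0,1,2,4}
witness 4: tau

Answer: REACHABLE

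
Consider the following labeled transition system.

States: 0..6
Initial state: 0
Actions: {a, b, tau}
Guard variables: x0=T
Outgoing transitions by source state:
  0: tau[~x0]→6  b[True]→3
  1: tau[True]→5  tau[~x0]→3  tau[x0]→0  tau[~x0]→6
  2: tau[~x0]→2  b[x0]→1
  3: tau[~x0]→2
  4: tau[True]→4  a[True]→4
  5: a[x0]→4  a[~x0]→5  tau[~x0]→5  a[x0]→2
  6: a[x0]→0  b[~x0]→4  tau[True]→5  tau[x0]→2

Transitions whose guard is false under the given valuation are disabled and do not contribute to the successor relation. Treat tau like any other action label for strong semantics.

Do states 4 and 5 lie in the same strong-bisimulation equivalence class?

Refine partition for ~:
  round 0: {{0,1,2,3,4,5,6}}
  round 1: {{0,2},{1},{3},{4,6},{5}}
  round 2: {{0},{1},{2},{3},{4},{5},{6}}
stable after 3 split(s): 7 block(s)
class of 4: {4}; class of 5: {5}

Answer: NOT BISIMILAR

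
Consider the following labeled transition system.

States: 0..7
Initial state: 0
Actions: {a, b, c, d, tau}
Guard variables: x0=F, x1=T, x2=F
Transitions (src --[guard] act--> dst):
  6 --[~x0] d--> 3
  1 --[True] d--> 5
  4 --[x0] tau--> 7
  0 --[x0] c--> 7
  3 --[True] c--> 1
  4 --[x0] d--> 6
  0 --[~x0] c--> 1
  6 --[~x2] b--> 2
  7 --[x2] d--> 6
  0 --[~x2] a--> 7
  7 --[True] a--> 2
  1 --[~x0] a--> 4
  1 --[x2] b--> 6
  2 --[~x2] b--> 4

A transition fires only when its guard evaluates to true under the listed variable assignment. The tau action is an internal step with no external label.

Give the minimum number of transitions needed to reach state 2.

BFS to 2:
  L0 = {0}
  L1 = {1,7}
  L2 = {2,4,5}
depth(2)=2, e.g. a·a

Answer: 2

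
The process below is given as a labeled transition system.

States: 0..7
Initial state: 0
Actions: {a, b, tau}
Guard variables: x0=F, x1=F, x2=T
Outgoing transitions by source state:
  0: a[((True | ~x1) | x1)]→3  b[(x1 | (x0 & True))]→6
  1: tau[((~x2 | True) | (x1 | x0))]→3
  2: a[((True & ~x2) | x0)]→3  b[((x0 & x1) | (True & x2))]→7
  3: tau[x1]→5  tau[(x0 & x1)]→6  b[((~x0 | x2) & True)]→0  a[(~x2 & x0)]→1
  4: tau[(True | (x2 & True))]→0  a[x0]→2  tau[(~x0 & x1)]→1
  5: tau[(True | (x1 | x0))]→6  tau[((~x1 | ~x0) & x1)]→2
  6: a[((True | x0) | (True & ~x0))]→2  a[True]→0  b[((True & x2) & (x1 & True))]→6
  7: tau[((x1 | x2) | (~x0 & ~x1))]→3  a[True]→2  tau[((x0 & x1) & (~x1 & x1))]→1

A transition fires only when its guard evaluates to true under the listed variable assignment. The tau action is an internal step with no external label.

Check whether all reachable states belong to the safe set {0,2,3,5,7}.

Answer: INVARIANT HOLDS

Analysis:
Inv-set: {0,2,3,5,7}
Reachable = {0,3}
  0: safe
  3: safe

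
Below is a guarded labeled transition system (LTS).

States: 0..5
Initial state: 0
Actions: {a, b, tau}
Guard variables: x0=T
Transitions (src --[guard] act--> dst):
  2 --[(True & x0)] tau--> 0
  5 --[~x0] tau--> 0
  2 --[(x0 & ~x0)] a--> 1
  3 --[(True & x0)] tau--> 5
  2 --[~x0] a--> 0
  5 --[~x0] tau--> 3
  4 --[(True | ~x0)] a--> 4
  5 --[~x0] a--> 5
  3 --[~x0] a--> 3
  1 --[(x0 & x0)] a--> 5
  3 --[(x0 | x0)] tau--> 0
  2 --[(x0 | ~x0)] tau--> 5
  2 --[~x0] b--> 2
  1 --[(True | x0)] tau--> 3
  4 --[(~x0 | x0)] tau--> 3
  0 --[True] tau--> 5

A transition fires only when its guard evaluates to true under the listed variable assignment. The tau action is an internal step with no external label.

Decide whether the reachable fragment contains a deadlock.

Reach set: {0,5}
  0: tau→5  [1 out]
  5: ∅  [deadlock]
trace reaching 5: tau

Answer: DEADLOCK at state 5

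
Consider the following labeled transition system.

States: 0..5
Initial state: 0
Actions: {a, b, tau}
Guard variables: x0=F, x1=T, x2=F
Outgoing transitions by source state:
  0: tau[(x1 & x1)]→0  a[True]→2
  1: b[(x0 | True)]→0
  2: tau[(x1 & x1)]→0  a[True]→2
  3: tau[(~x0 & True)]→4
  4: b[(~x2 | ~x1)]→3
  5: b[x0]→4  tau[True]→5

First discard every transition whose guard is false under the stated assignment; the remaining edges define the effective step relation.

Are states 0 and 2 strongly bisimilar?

Answer: BISIMILAR

Trace:
Refine partition for ~:
  π0 = {{0,1,2,3,4,5}}
  π1 = {{0,2},{1,4},{3,5}}
  π2 = {{0,2},{1},{3},{4},{5}}
stable after 3 split(s): 5 block(s)
[0]={0,2}  [2]={0,2}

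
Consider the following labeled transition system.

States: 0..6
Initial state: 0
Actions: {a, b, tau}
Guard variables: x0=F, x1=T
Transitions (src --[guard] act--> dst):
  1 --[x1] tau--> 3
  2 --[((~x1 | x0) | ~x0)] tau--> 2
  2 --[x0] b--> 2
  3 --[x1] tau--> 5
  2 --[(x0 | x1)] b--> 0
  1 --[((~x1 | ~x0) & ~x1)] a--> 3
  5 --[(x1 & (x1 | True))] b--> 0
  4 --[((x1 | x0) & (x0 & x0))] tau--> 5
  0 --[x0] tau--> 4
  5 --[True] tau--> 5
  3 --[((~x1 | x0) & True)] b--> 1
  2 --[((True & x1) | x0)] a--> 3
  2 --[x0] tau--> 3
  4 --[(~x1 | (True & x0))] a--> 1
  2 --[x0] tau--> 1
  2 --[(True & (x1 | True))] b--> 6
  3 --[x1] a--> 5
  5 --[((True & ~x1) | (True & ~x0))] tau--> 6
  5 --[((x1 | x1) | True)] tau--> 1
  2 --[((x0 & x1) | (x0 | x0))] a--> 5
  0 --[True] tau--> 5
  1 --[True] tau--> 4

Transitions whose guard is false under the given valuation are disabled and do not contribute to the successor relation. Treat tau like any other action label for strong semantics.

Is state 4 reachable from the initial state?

13 transition(s) survive guard evaluation.
Layer 0: {0}
Layer 1: {5}  total {0,5}
Layer 2: {1,6}  total {0,1,5,6}
Layer 3: {3,4}  total {0,1,3,4,5,6}
R = {0,1,3,4,5,6}
Path to 4: tau·tau·tau

Answer: REACHABLE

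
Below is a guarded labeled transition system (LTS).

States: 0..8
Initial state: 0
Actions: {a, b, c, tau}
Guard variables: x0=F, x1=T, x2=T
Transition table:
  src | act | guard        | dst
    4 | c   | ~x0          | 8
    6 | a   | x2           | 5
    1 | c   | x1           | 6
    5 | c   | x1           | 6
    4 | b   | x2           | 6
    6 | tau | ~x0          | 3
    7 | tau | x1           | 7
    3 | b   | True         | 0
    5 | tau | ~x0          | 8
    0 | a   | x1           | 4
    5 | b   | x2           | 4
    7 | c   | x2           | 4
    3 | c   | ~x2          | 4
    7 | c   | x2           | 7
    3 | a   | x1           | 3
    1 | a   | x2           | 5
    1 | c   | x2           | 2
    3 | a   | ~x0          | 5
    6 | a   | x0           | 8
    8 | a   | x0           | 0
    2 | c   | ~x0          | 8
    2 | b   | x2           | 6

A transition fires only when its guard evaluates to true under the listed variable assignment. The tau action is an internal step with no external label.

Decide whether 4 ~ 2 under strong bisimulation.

Answer: BISIMILAR

Analysis:
Compute ~ classes (split until stable):
  round 0: {{0,1,2,3,4,5,6,7,8}}
  round 1: {{0},{1},{2,4},{3},{5},{6},{7},{8}}
stable after 2 split(s): 8 block(s)
class of 4: {2,4}; class of 2: {2,4}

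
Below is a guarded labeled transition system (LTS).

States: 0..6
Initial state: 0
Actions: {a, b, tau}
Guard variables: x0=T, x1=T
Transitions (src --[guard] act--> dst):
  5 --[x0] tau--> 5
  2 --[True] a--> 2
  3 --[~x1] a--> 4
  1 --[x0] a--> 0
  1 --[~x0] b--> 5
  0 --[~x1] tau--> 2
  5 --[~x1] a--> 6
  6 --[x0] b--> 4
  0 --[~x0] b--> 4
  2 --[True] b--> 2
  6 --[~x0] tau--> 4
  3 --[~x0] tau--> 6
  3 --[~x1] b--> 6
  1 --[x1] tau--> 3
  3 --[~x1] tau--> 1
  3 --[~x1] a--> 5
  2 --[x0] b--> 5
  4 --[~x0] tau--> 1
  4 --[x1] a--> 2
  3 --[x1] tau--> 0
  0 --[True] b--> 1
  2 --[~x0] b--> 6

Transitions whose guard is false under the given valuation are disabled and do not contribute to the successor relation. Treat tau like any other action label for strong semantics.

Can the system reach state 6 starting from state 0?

10 transition(s) survive guard evaluation.
Layer 0: {0}
Layer 1: {1}  total {0,1}
Layer 2: {3}  total {0,1,3}
Reachable = {0,1,3}

Answer: UNREACHABLE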